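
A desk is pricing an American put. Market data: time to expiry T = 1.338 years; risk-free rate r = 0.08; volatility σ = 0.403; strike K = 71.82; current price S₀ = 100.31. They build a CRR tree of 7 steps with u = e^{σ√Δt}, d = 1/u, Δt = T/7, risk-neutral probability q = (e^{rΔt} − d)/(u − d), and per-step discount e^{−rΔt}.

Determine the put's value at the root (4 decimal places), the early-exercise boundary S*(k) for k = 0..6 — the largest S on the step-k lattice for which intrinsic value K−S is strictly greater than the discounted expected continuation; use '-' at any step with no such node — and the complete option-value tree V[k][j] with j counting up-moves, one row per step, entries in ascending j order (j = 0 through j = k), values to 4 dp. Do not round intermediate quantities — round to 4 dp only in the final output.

params: Δt=0.19114 u=1.19267 d=0.83846 q=0.49957 e^(-rΔt)=0.98482
t_7 payoffs: 42.5978 30.2529 12.6927 0.0000 0.0000 0.0000 0.0000 0.0000
t_6: node(6,0) S=34.8523 payoff=36.9677 vs cont=35.8778 → 36.9677 [stop]  node(6,1) S=49.5757 payoff=22.2443 vs cont=21.1544 → 22.2443 [stop]  node(6,2) S=70.5191 payoff=1.3009 vs cont=6.2555 → 6.2555 [wait]  node(6,3) S=100.3100 payoff=0.0000 vs cont=0.0000 → 0.0000 [wait]  node(6,4) S=142.6862 payoff=0.0000 vs cont=0.0000 → 0.0000 [wait]  node(6,5) S=202.9643 payoff=0.0000 vs cont=0.0000 → 0.0000 [wait]  node(6,6) S=288.7070 payoff=0.0000 vs cont=0.0000 → 0.0000 [wait]  ⇒ S*(6)=49.5757
t_5: node(5,0) S=41.5671 payoff=30.2529 vs cont=29.1630 → 30.2529 [stop]  node(5,1) S=59.1273 payoff=12.6927 vs cont=14.0404 → 14.0404 [wait]  node(5,2) S=84.1057 payoff=0.0000 vs cont=3.0829 → 3.0829 [wait]  node(5,3) S=119.6363 payoff=0.0000 vs cont=0.0000 → 0.0000 [wait]  node(5,4) S=170.1770 payoff=0.0000 vs cont=0.0000 → 0.0000 [wait]  node(5,5) S=242.0686 payoff=0.0000 vs cont=0.0000 → 0.0000 [wait]  ⇒ S*(5)=41.5671
t_4: node(4,0) S=49.5757 payoff=22.2443 vs cont=21.8175 → 22.2443 [stop]  node(4,1) S=70.5191 payoff=1.3009 vs cont=8.4364 → 8.4364 [wait]  node(4,2) S=100.3100 payoff=0.0000 vs cont=1.5194 → 1.5194 [wait]  node(4,3) S=142.6862 payoff=0.0000 vs cont=0.0000 → 0.0000 [wait]  node(4,4) S=202.9643 payoff=0.0000 vs cont=0.0000 → 0.0000 [wait]  ⇒ S*(4)=49.5757
t_3: node(3,0) S=59.1273 payoff=12.6927 vs cont=15.1134 → 15.1134 [wait]  node(3,1) S=84.1057 payoff=0.0000 vs cont=4.9053 → 4.9053 [wait]  node(3,2) S=119.6363 payoff=0.0000 vs cont=0.7488 → 0.7488 [wait]  node(3,3) S=170.1770 payoff=0.0000 vs cont=0.0000 → 0.0000 [wait]  ⇒ S*(3)=-
t_2: node(2,0) S=70.5191 payoff=1.3009 vs cont=9.8618 → 9.8618 [wait]  node(2,1) S=100.3100 payoff=0.0000 vs cont=2.7859 → 2.7859 [wait]  node(2,2) S=142.6862 payoff=0.0000 vs cont=0.3690 → 0.3690 [wait]  ⇒ S*(2)=-
t_1: node(1,0) S=84.1057 payoff=0.0000 vs cont=6.2309 → 6.2309 [wait]  node(1,1) S=119.6363 payoff=0.0000 vs cont=1.5546 → 1.5546 [wait]  ⇒ S*(1)=-
t_0: node(0,0) S=100.3100 payoff=0.0000 vs cont=3.8357 → 3.8357 [wait]  ⇒ S*(0)=-

price = 3.8357
boundary = - - - - 49.5757 41.5671 49.5757
tree:
3.8357
6.2309 1.5546
9.8618 2.7859 0.3690
15.1134 4.9053 0.7488 0.0000
22.2443 8.4364 1.5194 0.0000 0.0000
30.2529 14.0404 3.0829 0.0000 0.0000 0.0000
36.9677 22.2443 6.2555 0.0000 0.0000 0.0000 0.0000
42.5978 30.2529 12.6927 0.0000 0.0000 0.0000 0.0000 0.0000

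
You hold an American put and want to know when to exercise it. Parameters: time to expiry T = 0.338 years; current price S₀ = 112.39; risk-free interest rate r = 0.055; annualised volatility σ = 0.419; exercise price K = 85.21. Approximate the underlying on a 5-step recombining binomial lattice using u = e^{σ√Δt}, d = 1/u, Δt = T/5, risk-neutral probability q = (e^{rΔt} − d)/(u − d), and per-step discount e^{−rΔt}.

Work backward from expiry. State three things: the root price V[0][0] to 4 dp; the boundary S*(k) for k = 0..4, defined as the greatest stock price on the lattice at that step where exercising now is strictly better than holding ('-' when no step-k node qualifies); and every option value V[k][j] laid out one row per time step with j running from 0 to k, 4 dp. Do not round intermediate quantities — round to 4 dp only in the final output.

price = 1.3764
boundary = - - - - 72.6908
tree:
1.3764
2.4419 0.2771
4.2811 0.5452 0.0000
7.3930 1.0728 0.0000 0.0000
12.5192 2.1107 0.0000 0.0000 0.0000
20.0220 4.1528 0.0000 0.0000 0.0000 0.0000

Δt=0.06760, u=1.11510, d=0.89678, q=0.48985, disc=e^(-rΔt)=0.99629
k=5 terminal: V=max(K-S,0) → 20.0220 4.1528 0.0000 0.0000 0.0000 0.0000
k=4: j=0 S=72.6908 intr=12.5192 cont=12.2030 V=12.5192[EX]; j=1 S=90.3865 intr=0.0000 cont=2.1107 V=2.1107[hold]; j=2 S=112.3900 intr=0.0000 cont=0.0000 V=0.0000[hold]; j=3 S=139.7500 intr=0.0000 cont=0.0000 V=0.0000[hold]; j=4 S=173.7704 intr=0.0000 cont=0.0000 V=0.0000[hold]  S*(4)=72.6908
k=3: j=0 S=81.0572 intr=4.1528 cont=7.3930 V=7.3930[hold]; j=1 S=100.7896 intr=0.0000 cont=1.0728 V=1.0728[hold]; j=2 S=125.3256 intr=0.0000 cont=0.0000 V=0.0000[hold]; j=3 S=155.8346 intr=0.0000 cont=0.0000 V=0.0000[hold]  S*(3)=-
k=2: j=0 S=90.3865 intr=0.0000 cont=4.2811 V=4.2811[hold]; j=1 S=112.3900 intr=0.0000 cont=0.5452 V=0.5452[hold]; j=2 S=139.7500 intr=0.0000 cont=0.0000 V=0.0000[hold]  S*(2)=-
k=1: j=0 S=100.7896 intr=0.0000 cont=2.4419 V=2.4419[hold]; j=1 S=125.3256 intr=0.0000 cont=0.2771 V=0.2771[hold]  S*(1)=-
k=0: j=0 S=112.3900 intr=0.0000 cont=1.3764 V=1.3764[hold]  S*(0)=-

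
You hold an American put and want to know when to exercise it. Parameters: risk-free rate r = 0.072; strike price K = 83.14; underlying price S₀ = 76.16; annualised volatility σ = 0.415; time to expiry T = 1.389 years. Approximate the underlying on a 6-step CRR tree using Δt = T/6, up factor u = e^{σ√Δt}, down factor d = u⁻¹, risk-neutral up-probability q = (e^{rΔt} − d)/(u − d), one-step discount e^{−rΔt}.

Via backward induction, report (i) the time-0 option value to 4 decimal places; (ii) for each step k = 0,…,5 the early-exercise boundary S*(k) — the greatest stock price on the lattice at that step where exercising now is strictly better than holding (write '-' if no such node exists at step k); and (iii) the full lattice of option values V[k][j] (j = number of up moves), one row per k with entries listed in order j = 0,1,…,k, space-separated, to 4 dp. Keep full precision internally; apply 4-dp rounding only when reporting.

params: Δt=0.23150 u=1.22101 d=0.81900 q=0.49206 e^(-rΔt)=0.98347
t_6 payoffs: 60.1563 48.8746 32.0552 6.9800 0.0000 0.0000 0.0000
t_5: node(5,0) S=28.0633 payoff=55.0767 vs cont=53.7024 → 55.0767 [stop]  node(5,1) S=41.8383 payoff=41.3017 vs cont=39.9274 → 41.3017 [stop]  node(5,2) S=62.3748 payoff=20.7652 vs cont=19.3909 → 20.7652 [stop]  node(5,3) S=92.9918 payoff=0.0000 vs cont=3.4868 → 3.4868 [wait]  node(5,4) S=138.6373 payoff=0.0000 vs cont=0.0000 → 0.0000 [wait]  node(5,5) S=206.6882 payoff=0.0000 vs cont=0.0000 → 0.0000 [wait]  ⇒ S*(5)=62.3748
t_4: node(4,0) S=34.2654 payoff=48.8746 vs cont=47.5003 → 48.8746 [stop]  node(4,1) S=51.0848 payoff=32.0552 vs cont=30.6809 → 32.0552 [stop]  node(4,2) S=76.1600 payoff=6.9800 vs cont=12.0606 → 12.0606 [wait]  node(4,3) S=113.5435 payoff=0.0000 vs cont=1.7418 → 1.7418 [wait]  node(4,4) S=169.2770 payoff=0.0000 vs cont=0.0000 → 0.0000 [wait]  ⇒ S*(4)=51.0848
t_3: node(3,0) S=41.8383 payoff=41.3017 vs cont=39.9274 → 41.3017 [stop]  node(3,1) S=62.3748 payoff=20.7652 vs cont=21.8495 → 21.8495 [wait]  node(3,2) S=92.9918 payoff=0.0000 vs cont=6.8678 → 6.8678 [wait]  node(3,3) S=138.6373 payoff=0.0000 vs cont=0.8701 → 0.8701 [wait]  ⇒ S*(3)=41.8383
t_2: node(2,0) S=51.0848 payoff=32.0552 vs cont=31.2057 → 32.0552 [stop]  node(2,1) S=76.1600 payoff=6.9800 vs cont=14.2383 → 14.2383 [wait]  node(2,2) S=113.5435 payoff=0.0000 vs cont=3.8519 → 3.8519 [wait]  ⇒ S*(2)=51.0848
t_1: node(1,0) S=62.3748 payoff=20.7652 vs cont=22.9034 → 22.9034 [wait]  node(1,1) S=92.9918 payoff=0.0000 vs cont=8.9767 → 8.9767 [wait]  ⇒ S*(1)=-
t_0: node(0,0) S=76.1600 payoff=6.9800 vs cont=15.7854 → 15.7854 [wait]  ⇒ S*(0)=-

price = 15.7854
boundary = - - 51.0848 41.8383 51.0848 62.3748
tree:
15.7854
22.9034 8.9767
32.0552 14.2383 3.8519
41.3017 21.8495 6.8678 0.8701
48.8746 32.0552 12.0606 1.7418 0.0000
55.0767 41.3017 20.7652 3.4868 0.0000 0.0000
60.1563 48.8746 32.0552 6.9800 0.0000 0.0000 0.0000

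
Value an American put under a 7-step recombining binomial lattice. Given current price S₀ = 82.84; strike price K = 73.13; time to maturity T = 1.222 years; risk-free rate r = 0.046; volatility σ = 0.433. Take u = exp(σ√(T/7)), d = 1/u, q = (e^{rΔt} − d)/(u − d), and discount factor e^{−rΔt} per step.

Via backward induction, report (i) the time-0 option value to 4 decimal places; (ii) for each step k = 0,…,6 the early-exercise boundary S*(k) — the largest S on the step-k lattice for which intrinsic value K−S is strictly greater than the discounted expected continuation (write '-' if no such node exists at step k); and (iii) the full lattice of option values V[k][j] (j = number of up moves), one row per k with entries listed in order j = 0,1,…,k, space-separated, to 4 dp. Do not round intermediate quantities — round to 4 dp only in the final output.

price = 8.9305
boundary = - - - - 40.1753 48.1425 57.6898
tree:
8.9305
13.0415 4.5751
18.4812 7.2989 1.6665
25.2438 11.3804 2.9482 0.2897
32.9547 17.2177 5.1739 0.5584 0.0000
39.6035 24.9875 8.9916 1.0763 0.0000 0.0000
45.1519 32.9547 15.4402 2.0748 0.0000 0.0000 0.0000
49.7821 39.6035 24.9875 3.9995 0.0000 0.0000 0.0000 0.0000

Δt=0.17457  u=1.19831  d=0.83451  q=0.47706  discount=0.99200
step 7 (expiry): payoffs max(K−S,0) = 49.7821 39.6035 24.9875 3.9995 0.0000 0.0000 0.0000 0.0000
step 6: (k=6,j=0): S=27.9781, (K−S)⁺=45.1519, hold=44.5670 ⇒ V=45.1519 exercise | (k=6,j=1): S=40.1753, (K−S)⁺=32.9547, hold=32.3698 ⇒ V=32.9547 exercise | (k=6,j=2): S=57.6898, (K−S)⁺=15.4402, hold=14.8553 ⇒ V=15.4402 exercise | (k=6,j=3): S=82.8400, (K−S)⁺=0.0000, hold=2.0748 ⇒ V=2.0748 continue | (k=6,j=4): S=118.9545, (K−S)⁺=0.0000, hold=0.0000 ⇒ V=0.0000 continue | (k=6,j=5): S=170.8133, (K−S)⁺=0.0000, hold=0.0000 ⇒ V=0.0000 continue | (k=6,j=6): S=245.2801, (K−S)⁺=0.0000, hold=0.0000 ⇒ V=0.0000 continue  boundary S*=57.6898
step 5: (k=5,j=0): S=33.5265, (K−S)⁺=39.6035, hold=39.0186 ⇒ V=39.6035 exercise | (k=5,j=1): S=48.1425, (K−S)⁺=24.9875, hold=24.4026 ⇒ V=24.9875 exercise | (k=5,j=2): S=69.1305, (K−S)⁺=3.9995, hold=8.9916 ⇒ V=8.9916 continue | (k=5,j=3): S=99.2683, (K−S)⁺=0.0000, hold=1.0763 ⇒ V=1.0763 continue | (k=5,j=4): S=142.5447, (K−S)⁺=0.0000, hold=0.0000 ⇒ V=0.0000 continue | (k=5,j=5): S=204.6878, (K−S)⁺=0.0000, hold=0.0000 ⇒ V=0.0000 continue  boundary S*=48.1425
step 4: (k=4,j=0): S=40.1753, (K−S)⁺=32.9547, hold=32.3698 ⇒ V=32.9547 exercise | (k=4,j=1): S=57.6898, (K−S)⁺=15.4402, hold=17.2177 ⇒ V=17.2177 continue | (k=4,j=2): S=82.8400, (K−S)⁺=0.0000, hold=5.1739 ⇒ V=5.1739 continue | (k=4,j=3): S=118.9545, (K−S)⁺=0.0000, hold=0.5584 ⇒ V=0.5584 continue | (k=4,j=4): S=170.8133, (K−S)⁺=0.0000, hold=0.0000 ⇒ V=0.0000 continue  boundary S*=40.1753
step 3: (k=3,j=0): S=48.1425, (K−S)⁺=24.9875, hold=25.2438 ⇒ V=25.2438 continue | (k=3,j=1): S=69.1305, (K−S)⁺=3.9995, hold=11.3804 ⇒ V=11.3804 continue | (k=3,j=2): S=99.2683, (K−S)⁺=0.0000, hold=2.9482 ⇒ V=2.9482 continue | (k=3,j=3): S=142.5447, (K−S)⁺=0.0000, hold=0.2897 ⇒ V=0.2897 continue  boundary S*=-
step 2: (k=2,j=0): S=57.6898, (K−S)⁺=15.4402, hold=18.4812 ⇒ V=18.4812 continue | (k=2,j=1): S=82.8400, (K−S)⁺=0.0000, hold=7.2989 ⇒ V=7.2989 continue | (k=2,j=2): S=118.9545, (K−S)⁺=0.0000, hold=1.6665 ⇒ V=1.6665 continue  boundary S*=-
step 1: (k=1,j=0): S=69.1305, (K−S)⁺=3.9995, hold=13.0415 ⇒ V=13.0415 continue | (k=1,j=1): S=99.2683, (K−S)⁺=0.0000, hold=4.5751 ⇒ V=4.5751 continue  boundary S*=-
step 0: (k=0,j=0): S=82.8400, (K−S)⁺=0.0000, hold=8.9305 ⇒ V=8.9305 continue  boundary S*=-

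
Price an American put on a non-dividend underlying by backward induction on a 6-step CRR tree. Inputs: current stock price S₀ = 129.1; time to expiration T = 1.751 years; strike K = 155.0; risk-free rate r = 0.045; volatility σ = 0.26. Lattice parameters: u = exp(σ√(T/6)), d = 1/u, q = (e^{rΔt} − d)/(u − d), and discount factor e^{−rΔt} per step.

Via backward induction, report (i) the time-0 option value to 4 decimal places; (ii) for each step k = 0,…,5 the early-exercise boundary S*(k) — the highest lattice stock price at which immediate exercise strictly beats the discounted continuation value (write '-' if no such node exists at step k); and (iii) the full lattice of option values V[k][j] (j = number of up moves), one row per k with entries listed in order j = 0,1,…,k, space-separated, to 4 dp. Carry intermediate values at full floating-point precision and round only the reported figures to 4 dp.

price = 29.9601
boundary = - 112.1830 97.4827 112.1830 97.4827 112.1830
tree:
29.9601
42.8170 18.4720
57.5173 28.7176 9.1777
70.2913 42.8170 16.0125 2.8964
81.3913 57.5173 26.9322 6.0118 0.0000
91.0369 70.2913 42.8170 12.4782 0.0000 0.0000
99.4185 81.3913 57.5173 25.9000 0.0000 0.0000 0.0000

params: Δt=0.29183 u=1.15080 d=0.86896 q=0.51185 e^(-rΔt)=0.98695
t_6 payoffs: 99.4185 81.3913 57.5173 25.9000 0.0000 0.0000 0.0000
t_5: node(5,0) S=63.9631 payoff=91.0369 vs cont=89.0147 → 91.0369 [stop]  node(5,1) S=84.7087 payoff=70.2913 vs cont=68.2690 → 70.2913 [stop]  node(5,2) S=112.1830 payoff=42.8170 vs cont=40.7948 → 42.8170 [stop]  node(5,3) S=148.5681 payoff=6.4319 vs cont=12.4782 → 12.4782 [wait]  node(5,4) S=196.7543 payoff=0.0000 vs cont=0.0000 → 0.0000 [wait]  node(5,5) S=260.5691 payoff=0.0000 vs cont=0.0000 → 0.0000 [wait]  ⇒ S*(5)=112.1830
t_4: node(4,0) S=73.6087 payoff=81.3913 vs cont=79.3691 → 81.3913 [stop]  node(4,1) S=97.4827 payoff=57.5173 vs cont=55.4951 → 57.5173 [stop]  node(4,2) S=129.1000 payoff=25.9000 vs cont=26.9322 → 26.9322 [wait]  node(4,3) S=170.9720 payoff=0.0000 vs cont=6.0118 → 6.0118 [wait]  node(4,4) S=226.4246 payoff=0.0000 vs cont=0.0000 → 0.0000 [wait]  ⇒ S*(4)=97.4827
t_3: node(3,0) S=84.7087 payoff=70.2913 vs cont=68.2690 → 70.2913 [stop]  node(3,1) S=112.1830 payoff=42.8170 vs cont=41.3162 → 42.8170 [stop]  node(3,2) S=148.5681 payoff=6.4319 vs cont=16.0125 → 16.0125 [wait]  node(3,3) S=196.7543 payoff=0.0000 vs cont=2.8964 → 2.8964 [wait]  ⇒ S*(3)=112.1830
t_2: node(2,0) S=97.4827 payoff=57.5173 vs cont=55.4951 → 57.5173 [stop]  node(2,1) S=129.1000 payoff=25.9000 vs cont=28.7176 → 28.7176 [wait]  node(2,2) S=170.9720 payoff=0.0000 vs cont=9.1777 → 9.1777 [wait]  ⇒ S*(2)=97.4827
t_1: node(1,0) S=112.1830 payoff=42.8170 vs cont=42.2182 → 42.8170 [stop]  node(1,1) S=148.5681 payoff=6.4319 vs cont=18.4720 → 18.4720 [wait]  ⇒ S*(1)=112.1830
t_0: node(0,0) S=129.1000 payoff=25.9000 vs cont=29.9601 → 29.9601 [wait]  ⇒ S*(0)=-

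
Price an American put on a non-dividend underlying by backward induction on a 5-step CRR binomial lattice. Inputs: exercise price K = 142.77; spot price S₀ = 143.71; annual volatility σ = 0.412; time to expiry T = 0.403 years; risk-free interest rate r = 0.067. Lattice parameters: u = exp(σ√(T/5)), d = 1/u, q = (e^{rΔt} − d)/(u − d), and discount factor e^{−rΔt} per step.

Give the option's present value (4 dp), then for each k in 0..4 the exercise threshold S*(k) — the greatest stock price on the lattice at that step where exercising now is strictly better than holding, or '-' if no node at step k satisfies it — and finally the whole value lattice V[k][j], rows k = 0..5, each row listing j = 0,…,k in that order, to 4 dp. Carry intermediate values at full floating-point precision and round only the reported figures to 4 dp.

price = 13.5196
boundary = - - - 101.1794 113.7340
tree:
13.5196
20.5052 6.5091
29.9289 11.0730 1.9036
41.5906 18.3066 3.7816 0.0000
52.7594 29.0360 7.5123 0.0000 0.0000
62.6953 41.5906 14.9235 0.0000 0.0000 0.0000

Δt=0.08060, u=1.12408, d=0.88961, q=0.49389, disc=e^(-rΔt)=0.99461
k=5 terminal: V=max(K-S,0) → 62.6953 41.5906 14.9235 0.0000 0.0000 0.0000
k=4: j=0 S=90.0106 intr=52.7594 cont=51.9905 V=52.7594[EX]; j=1 S=113.7340 intr=29.0360 cont=28.2671 V=29.0360[EX]; j=2 S=143.7100 intr=0.0000 cont=7.5123 V=7.5123[hold]; j=3 S=181.5865 intr=0.0000 cont=0.0000 V=0.0000[hold]; j=4 S=229.4458 intr=0.0000 cont=0.0000 V=0.0000[hold]  S*(4)=113.7340
k=3: j=0 S=101.1794 intr=41.5906 cont=40.8217 V=41.5906[EX]; j=1 S=127.8465 intr=14.9235 cont=18.3066 V=18.3066[hold]; j=2 S=161.5419 intr=0.0000 cont=3.7816 V=3.7816[hold]; j=3 S=204.1183 intr=0.0000 cont=0.0000 V=0.0000[hold]  S*(3)=101.1794
k=2: j=0 S=113.7340 intr=29.0360 cont=29.9289 V=29.9289[hold]; j=1 S=143.7100 intr=0.0000 cont=11.0730 V=11.0730[hold]; j=2 S=181.5865 intr=0.0000 cont=1.9036 V=1.9036[hold]  S*(2)=-
k=1: j=0 S=127.8465 intr=14.9235 cont=20.5052 V=20.5052[hold]; j=1 S=161.5419 intr=0.0000 cont=6.5091 V=6.5091[hold]  S*(1)=-
k=0: j=0 S=143.7100 intr=0.0000 cont=13.5196 V=13.5196[hold]  S*(0)=-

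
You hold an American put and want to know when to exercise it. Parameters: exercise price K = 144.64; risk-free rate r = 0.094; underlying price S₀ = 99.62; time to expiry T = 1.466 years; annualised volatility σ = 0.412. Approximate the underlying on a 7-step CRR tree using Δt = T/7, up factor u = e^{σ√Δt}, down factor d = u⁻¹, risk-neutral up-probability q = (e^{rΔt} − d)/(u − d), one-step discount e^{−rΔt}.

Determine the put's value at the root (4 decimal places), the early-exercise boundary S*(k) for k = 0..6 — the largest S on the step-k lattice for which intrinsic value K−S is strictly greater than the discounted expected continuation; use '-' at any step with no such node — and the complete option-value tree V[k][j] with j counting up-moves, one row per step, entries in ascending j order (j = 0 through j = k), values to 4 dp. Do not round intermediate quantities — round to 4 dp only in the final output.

Δt=0.20943, u=1.20749, d=0.82816, q=0.50541, disc=e^(-rΔt)=0.98051
k=7 terminal: V=max(K-S,0) → 118.0231 105.8316 88.0559 62.1384 24.3497 0.0000 0.0000 0.0000
k=6: j=0 S=32.1397 intr=112.5003 cont=109.6807 V=112.5003[EX]; j=1 S=46.8609 intr=97.7791 cont=94.9596 V=97.7791[EX]; j=2 S=68.3248 intr=76.3152 cont=73.4956 V=76.3152[EX]; j=3 S=99.6200 intr=45.0200 cont=42.2004 V=45.0200[EX]; j=4 S=145.2495 intr=0.0000 cont=11.8082 V=11.8082[hold]; j=5 S=211.7790 intr=0.0000 cont=0.0000 V=0.0000[hold]; j=6 S=308.7813 intr=0.0000 cont=0.0000 V=0.0000[hold]  S*(6)=99.6200
k=5: j=0 S=38.8084 intr=105.8316 cont=103.0120 V=105.8316[EX]; j=1 S=56.5841 intr=88.0559 cont=85.2363 V=88.0559[EX]; j=2 S=82.5016 intr=62.1384 cont=59.3188 V=62.1384[EX]; j=3 S=120.2903 intr=24.3497 cont=27.6839 V=27.6839[hold]; j=4 S=175.3876 intr=0.0000 cont=5.7263 V=5.7263[hold]; j=5 S=255.7213 intr=0.0000 cont=0.0000 V=0.0000[hold]  S*(5)=82.5016
k=4: j=0 S=46.8609 intr=97.7791 cont=94.9596 V=97.7791[EX]; j=1 S=68.3248 intr=76.3152 cont=73.4956 V=76.3152[EX]; j=2 S=99.6200 intr=45.0200 cont=43.8527 V=45.0200[EX]; j=3 S=145.2495 intr=0.0000 cont=16.2629 V=16.2629[hold]; j=4 S=211.7790 intr=0.0000 cont=2.7769 V=2.7769[hold]  S*(4)=99.6200
k=3: j=0 S=56.5841 intr=88.0559 cont=85.2363 V=88.0559[EX]; j=1 S=82.5016 intr=62.1384 cont=59.3188 V=62.1384[EX]; j=2 S=120.2903 intr=24.3497 cont=29.8914 V=29.8914[hold]; j=3 S=175.3876 intr=0.0000 cont=9.2627 V=9.2627[hold]  S*(3)=82.5016
k=2: j=0 S=68.3248 intr=76.3152 cont=73.4956 V=76.3152[EX]; j=1 S=99.6200 intr=45.0200 cont=44.9467 V=45.0200[EX]; j=2 S=145.2495 intr=0.0000 cont=19.0859 V=19.0859[hold]  S*(2)=99.6200
k=1: j=0 S=82.5016 intr=62.1384 cont=59.3188 V=62.1384[EX]; j=1 S=120.2903 intr=24.3497 cont=31.2904 V=31.2904[hold]  S*(1)=82.5016
k=0: j=0 S=99.6200 intr=45.0200 cont=45.6400 V=45.6400[hold]  S*(0)=-

price = 45.6400
boundary = - 82.5016 99.6200 82.5016 99.6200 82.5016 99.6200
tree:
45.6400
62.1384 31.2904
76.3152 45.0200 19.0859
88.0559 62.1384 29.8914 9.2627
97.7791 76.3152 45.0200 16.2629 2.7769
105.8316 88.0559 62.1384 27.6839 5.7263 0.0000
112.5003 97.7791 76.3152 45.0200 11.8082 0.0000 0.0000
118.0231 105.8316 88.0559 62.1384 24.3497 0.0000 0.0000 0.0000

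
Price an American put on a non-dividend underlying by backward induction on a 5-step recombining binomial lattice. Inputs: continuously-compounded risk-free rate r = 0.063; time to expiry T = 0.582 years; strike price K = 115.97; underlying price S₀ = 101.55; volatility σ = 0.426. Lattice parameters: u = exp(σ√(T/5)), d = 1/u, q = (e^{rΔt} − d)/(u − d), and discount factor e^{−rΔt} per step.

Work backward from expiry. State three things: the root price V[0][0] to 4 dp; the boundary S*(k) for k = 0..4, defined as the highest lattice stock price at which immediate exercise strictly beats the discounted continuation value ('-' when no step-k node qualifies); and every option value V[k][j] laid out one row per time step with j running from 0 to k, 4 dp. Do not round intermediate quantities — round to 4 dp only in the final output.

price = 19.9612
boundary = - - 75.9345 87.8131 101.5500
tree:
19.9612
28.9671 10.8491
40.0355 17.8349 3.7111
50.3073 28.1569 7.3154 0.0000
59.1897 40.0355 14.4200 0.0000 0.0000
66.8705 50.3073 28.1569 0.0000 0.0000 0.0000

Δt=0.11640  u=1.15643  d=0.86473  q=0.48896  discount=0.99269
step 5 (expiry): payoffs max(K−S,0) = 66.8705 50.3073 28.1569 0.0000 0.0000 0.0000
step 4: (k=4,j=0): S=56.7803, (K−S)⁺=59.1897, hold=58.3423 ⇒ V=59.1897 exercise | (k=4,j=1): S=75.9345, (K−S)⁺=40.0355, hold=39.1882 ⇒ V=40.0355 exercise | (k=4,j=2): S=101.5500, (K−S)⁺=14.4200, hold=14.2841 ⇒ V=14.4200 exercise | (k=4,j=3): S=135.8066, (K−S)⁺=0.0000, hold=0.0000 ⇒ V=0.0000 continue | (k=4,j=4): S=181.6193, (K−S)⁺=0.0000, hold=0.0000 ⇒ V=0.0000 continue  boundary S*=101.5500
step 3: (k=3,j=0): S=65.6627, (K−S)⁺=50.3073, hold=49.4600 ⇒ V=50.3073 exercise | (k=3,j=1): S=87.8131, (K−S)⁺=28.1569, hold=27.3096 ⇒ V=28.1569 exercise | (k=3,j=2): S=117.4358, (K−S)⁺=0.0000, hold=7.3154 ⇒ V=7.3154 continue | (k=3,j=3): S=157.0513, (K−S)⁺=0.0000, hold=0.0000 ⇒ V=0.0000 continue  boundary S*=87.8131
step 2: (k=2,j=0): S=75.9345, (K−S)⁺=40.0355, hold=39.1882 ⇒ V=40.0355 exercise | (k=2,j=1): S=101.5500, (K−S)⁺=14.4200, hold=17.8349 ⇒ V=17.8349 continue | (k=2,j=2): S=135.8066, (K−S)⁺=0.0000, hold=3.7111 ⇒ V=3.7111 continue  boundary S*=75.9345
step 1: (k=1,j=0): S=87.8131, (K−S)⁺=28.1569, hold=28.9671 ⇒ V=28.9671 continue | (k=1,j=1): S=117.4358, (K−S)⁺=0.0000, hold=10.8491 ⇒ V=10.8491 continue  boundary S*=-
step 0: (k=0,j=0): S=101.5500, (K−S)⁺=14.4200, hold=19.9612 ⇒ V=19.9612 continue  boundary S*=-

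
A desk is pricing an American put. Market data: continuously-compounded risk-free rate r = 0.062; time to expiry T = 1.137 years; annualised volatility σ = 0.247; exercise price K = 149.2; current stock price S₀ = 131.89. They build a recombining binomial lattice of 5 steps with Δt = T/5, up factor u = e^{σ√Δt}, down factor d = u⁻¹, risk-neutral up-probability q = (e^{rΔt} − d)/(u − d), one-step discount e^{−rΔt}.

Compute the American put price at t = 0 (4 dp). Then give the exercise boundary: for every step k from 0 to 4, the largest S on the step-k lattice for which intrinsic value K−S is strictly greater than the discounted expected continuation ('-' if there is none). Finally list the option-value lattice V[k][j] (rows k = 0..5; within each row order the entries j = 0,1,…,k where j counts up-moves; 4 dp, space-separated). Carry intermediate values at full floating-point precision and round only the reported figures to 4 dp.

price = 20.4770
boundary = - 117.2353 104.2088 117.2353 131.8900
tree:
20.4770
31.9647 10.8671
44.9912 19.0860 3.8905
56.5701 31.9647 8.2088 0.1763
66.8626 44.9912 17.3100 0.3810 0.0000
76.0114 56.5701 31.9647 0.8234 0.0000 0.0000

Δt=0.22740, u=1.12500, d=0.88889, q=0.53072, disc=e^(-rΔt)=0.98600
k=5 terminal: V=max(K-S,0) → 76.0114 56.5701 31.9647 0.8234 0.0000 0.0000
k=4: j=0 S=82.3374 intr=66.8626 cont=64.7738 V=66.8626[EX]; j=1 S=104.2088 intr=44.9912 cont=42.9024 V=44.9912[EX]; j=2 S=131.8900 intr=17.3100 cont=15.2212 V=17.3100[EX]; j=3 S=166.9241 intr=0.0000 cont=0.3810 V=0.3810[hold]; j=4 S=211.2644 intr=0.0000 cont=0.0000 V=0.0000[hold]  S*(4)=131.8900
k=3: j=0 S=92.6299 intr=56.5701 cont=54.4814 V=56.5701[EX]; j=1 S=117.2353 intr=31.9647 cont=29.8760 V=31.9647[EX]; j=2 S=148.3766 intr=0.8234 cont=8.2088 V=8.2088[hold]; j=3 S=187.7901 intr=0.0000 cont=0.1763 V=0.1763[hold]  S*(3)=117.2353
k=2: j=0 S=104.2088 intr=44.9912 cont=42.9024 V=44.9912[EX]; j=1 S=131.8900 intr=17.3100 cont=19.0860 V=19.0860[hold]; j=2 S=166.9241 intr=0.0000 cont=3.8905 V=3.8905[hold]  S*(2)=104.2088
k=1: j=0 S=117.2353 intr=31.9647 cont=30.8053 V=31.9647[EX]; j=1 S=148.3766 intr=0.8234 cont=10.8671 V=10.8671[hold]  S*(1)=117.2353
k=0: j=0 S=131.8900 intr=17.3100 cont=20.4770 V=20.4770[hold]  S*(0)=-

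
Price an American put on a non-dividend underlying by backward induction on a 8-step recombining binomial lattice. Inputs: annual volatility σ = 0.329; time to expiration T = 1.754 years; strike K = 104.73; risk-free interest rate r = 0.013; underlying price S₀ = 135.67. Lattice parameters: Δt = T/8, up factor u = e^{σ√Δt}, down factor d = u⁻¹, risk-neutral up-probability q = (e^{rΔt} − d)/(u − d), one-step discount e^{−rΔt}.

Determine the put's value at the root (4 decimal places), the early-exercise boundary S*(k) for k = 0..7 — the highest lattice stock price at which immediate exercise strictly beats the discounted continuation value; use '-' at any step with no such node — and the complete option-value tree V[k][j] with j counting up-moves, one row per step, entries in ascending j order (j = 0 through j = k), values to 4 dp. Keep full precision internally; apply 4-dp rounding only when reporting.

Δt=0.21925, u=1.16655, d=0.85723, q=0.47079, disc=e^(-rΔt)=0.99715
k=8 terminal: V=max(K-S,0) → 65.1702 50.8954 31.4696 5.0343 0.0000 0.0000 0.0000 0.0000 0.0000
k=7: j=0 S=46.1486 intr=58.5814 cont=58.2834 V=58.5814[EX]; j=1 S=62.8008 intr=41.9292 cont=41.6311 V=41.9292[EX]; j=2 S=85.4619 intr=19.2681 cont=18.9700 V=19.2681[EX]; j=3 S=116.3001 intr=0.0000 cont=2.6566 V=2.6566[hold]; j=4 S=158.2660 intr=0.0000 cont=0.0000 V=0.0000[hold]; j=5 S=215.3748 intr=0.0000 cont=0.0000 V=0.0000[hold]; j=6 S=293.0908 intr=0.0000 cont=0.0000 V=0.0000[hold]; j=7 S=398.8500 intr=0.0000 cont=0.0000 V=0.0000[hold]  S*(7)=85.4619
k=6: j=0 S=53.8346 intr=50.8954 cont=50.5973 V=50.8954[EX]; j=1 S=73.2604 intr=31.4696 cont=31.1715 V=31.4696[EX]; j=2 S=99.6957 intr=5.0343 cont=11.4150 V=11.4150[hold]; j=3 S=135.6700 intr=0.0000 cont=1.4019 V=1.4019[hold]; j=4 S=184.6253 intr=0.0000 cont=0.0000 V=0.0000[hold]; j=5 S=251.2456 intr=0.0000 cont=0.0000 V=0.0000[hold]; j=6 S=341.9054 intr=0.0000 cont=0.0000 V=0.0000[hold]  S*(6)=73.2604
k=5: j=0 S=62.8008 intr=41.9292 cont=41.6311 V=41.9292[EX]; j=1 S=85.4619 intr=19.2681 cont=21.9654 V=21.9654[hold]; j=2 S=116.3001 intr=0.0000 cont=6.6818 V=6.6818[hold]; j=3 S=158.2660 intr=0.0000 cont=0.7398 V=0.7398[hold]; j=4 S=215.3748 intr=0.0000 cont=0.0000 V=0.0000[hold]; j=5 S=293.0908 intr=0.0000 cont=0.0000 V=0.0000[hold]  S*(5)=62.8008
k=4: j=0 S=73.2604 intr=31.4696 cont=32.4378 V=32.4378[hold]; j=1 S=99.6957 intr=5.0343 cont=14.7280 V=14.7280[hold]; j=2 S=135.6700 intr=0.0000 cont=3.8733 V=3.8733[hold]; j=3 S=184.6253 intr=0.0000 cont=0.3904 V=0.3904[hold]; j=4 S=251.2456 intr=0.0000 cont=0.0000 V=0.0000[hold]  S*(4)=-
k=3: j=0 S=85.4619 intr=19.2681 cont=24.0316 V=24.0316[hold]; j=1 S=116.3001 intr=0.0000 cont=9.5903 V=9.5903[hold]; j=2 S=158.2660 intr=0.0000 cont=2.2272 V=2.2272[hold]; j=3 S=215.3748 intr=0.0000 cont=0.2060 V=0.2060[hold]  S*(3)=-
k=2: j=0 S=99.6957 intr=5.0343 cont=17.1837 V=17.1837[hold]; j=1 S=135.6700 intr=0.0000 cont=6.1064 V=6.1064[hold]; j=2 S=184.6253 intr=0.0000 cont=1.2720 V=1.2720[hold]  S*(2)=-
k=1: j=0 S=116.3001 intr=0.0000 cont=11.9346 V=11.9346[hold]; j=1 S=158.2660 intr=0.0000 cont=3.8195 V=3.8195[hold]  S*(1)=-
k=0: j=0 S=135.6700 intr=0.0000 cont=8.0910 V=8.0910[hold]  S*(0)=-

price = 8.0910
boundary = - - - - - 62.8008 73.2604 85.4619
tree:
8.0910
11.9346 3.8195
17.1837 6.1064 1.2720
24.0316 9.5903 2.2272 0.2060
32.4378 14.7280 3.8733 0.3904 0.0000
41.9292 21.9654 6.6818 0.7398 0.0000 0.0000
50.8954 31.4696 11.4150 1.4019 0.0000 0.0000 0.0000
58.5814 41.9292 19.2681 2.6566 0.0000 0.0000 0.0000 0.0000
65.1702 50.8954 31.4696 5.0343 0.0000 0.0000 0.0000 0.0000 0.0000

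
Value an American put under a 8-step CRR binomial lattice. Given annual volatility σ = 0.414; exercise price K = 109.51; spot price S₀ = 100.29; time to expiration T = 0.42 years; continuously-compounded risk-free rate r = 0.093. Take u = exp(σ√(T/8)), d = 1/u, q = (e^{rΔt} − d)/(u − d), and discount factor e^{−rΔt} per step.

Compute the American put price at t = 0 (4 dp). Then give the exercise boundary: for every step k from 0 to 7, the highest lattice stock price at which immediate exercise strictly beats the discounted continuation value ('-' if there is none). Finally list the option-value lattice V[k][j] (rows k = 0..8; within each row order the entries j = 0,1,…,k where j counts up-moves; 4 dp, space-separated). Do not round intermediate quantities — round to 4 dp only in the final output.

Δt=0.05250  u=1.09950  d=0.90950  q=0.50206  discount=0.99513
step 8 (expiry): payoffs max(K−S,0) = 62.5549 52.7456 40.8869 26.5509 9.2200 0.0000 0.0000 0.0000 0.0000
step 7: (k=7,j=0): S=51.6273, (K−S)⁺=57.8827, hold=57.3493 ⇒ V=57.8827 exercise | (k=7,j=1): S=62.4127, (K−S)⁺=47.0973, hold=46.5639 ⇒ V=47.0973 exercise | (k=7,j=2): S=75.4513, (K−S)⁺=34.0587, hold=33.5253 ⇒ V=34.0587 exercise | (k=7,j=3): S=91.2138, (K−S)⁺=18.2962, hold=17.7628 ⇒ V=18.2962 exercise | (k=7,j=4): S=110.2693, (K−S)⁺=0.0000, hold=4.5686 ⇒ V=4.5686 continue | (k=7,j=5): S=133.3056, (K−S)⁺=0.0000, hold=0.0000 ⇒ V=0.0000 continue | (k=7,j=6): S=161.1543, (K−S)⁺=0.0000, hold=0.0000 ⇒ V=0.0000 continue | (k=7,j=7): S=194.8210, (K−S)⁺=0.0000, hold=0.0000 ⇒ V=0.0000 continue  boundary S*=91.2138
step 6: (k=6,j=0): S=56.7644, (K−S)⁺=52.7456, hold=52.2122 ⇒ V=52.7456 exercise | (k=6,j=1): S=68.6231, (K−S)⁺=40.8869, hold=40.3536 ⇒ V=40.8869 exercise | (k=6,j=2): S=82.9591, (K−S)⁺=26.5509, hold=26.0176 ⇒ V=26.5509 exercise | (k=6,j=3): S=100.2900, (K−S)⁺=9.2200, hold=11.3485 ⇒ V=11.3485 continue | (k=6,j=4): S=121.2415, (K−S)⁺=0.0000, hold=2.2638 ⇒ V=2.2638 continue | (k=6,j=5): S=146.5700, (K−S)⁺=0.0000, hold=0.0000 ⇒ V=0.0000 continue | (k=6,j=6): S=177.1899, (K−S)⁺=0.0000, hold=0.0000 ⇒ V=0.0000 continue  boundary S*=82.9591
step 5: (k=5,j=0): S=62.4127, (K−S)⁺=47.0973, hold=46.5639 ⇒ V=47.0973 exercise | (k=5,j=1): S=75.4513, (K−S)⁺=34.0587, hold=33.5253 ⇒ V=34.0587 exercise | (k=5,j=2): S=91.2138, (K−S)⁺=18.2962, hold=18.8262 ⇒ V=18.8262 continue | (k=5,j=3): S=110.2693, (K−S)⁺=0.0000, hold=6.7544 ⇒ V=6.7544 continue | (k=5,j=4): S=133.3056, (K−S)⁺=0.0000, hold=1.1217 ⇒ V=1.1217 continue | (k=5,j=5): S=161.1543, (K−S)⁺=0.0000, hold=0.0000 ⇒ V=0.0000 continue  boundary S*=75.4513
step 4: (k=4,j=0): S=68.6231, (K−S)⁺=40.8869, hold=40.3536 ⇒ V=40.8869 exercise | (k=4,j=1): S=82.9591, (K−S)⁺=26.5509, hold=26.2824 ⇒ V=26.5509 exercise | (k=4,j=2): S=100.2900, (K−S)⁺=9.2200, hold=12.7032 ⇒ V=12.7032 continue | (k=4,j=3): S=121.2415, (K−S)⁺=0.0000, hold=3.9073 ⇒ V=3.9073 continue | (k=4,j=4): S=146.5700, (K−S)⁺=0.0000, hold=0.5558 ⇒ V=0.5558 continue  boundary S*=82.9591
step 3: (k=3,j=0): S=75.4513, (K−S)⁺=34.0587, hold=33.5253 ⇒ V=34.0587 exercise | (k=3,j=1): S=91.2138, (K−S)⁺=18.2962, hold=19.5031 ⇒ V=19.5031 continue | (k=3,j=2): S=110.2693, (K−S)⁺=0.0000, hold=8.2468 ⇒ V=8.2468 continue | (k=3,j=3): S=133.3056, (K−S)⁺=0.0000, hold=2.2138 ⇒ V=2.2138 continue  boundary S*=75.4513
step 2: (k=2,j=0): S=82.9591, (K−S)⁺=26.5509, hold=26.6205 ⇒ V=26.6205 continue | (k=2,j=1): S=100.2900, (K−S)⁺=9.2200, hold=13.7842 ⇒ V=13.7842 continue | (k=2,j=2): S=121.2415, (K−S)⁺=0.0000, hold=5.1924 ⇒ V=5.1924 continue  boundary S*=-
step 1: (k=1,j=0): S=91.2138, (K−S)⁺=18.2962, hold=20.0776 ⇒ V=20.0776 continue | (k=1,j=1): S=110.2693, (K−S)⁺=0.0000, hold=9.4245 ⇒ V=9.4245 continue  boundary S*=-
step 0: (k=0,j=0): S=100.2900, (K−S)⁺=9.2200, hold=14.6573 ⇒ V=14.6573 continue  boundary S*=-

price = 14.6573
boundary = - - - 75.4513 82.9591 75.4513 82.9591 91.2138
tree:
14.6573
20.0776 9.4245
26.6205 13.7842 5.1924
34.0587 19.5031 8.2468 2.2138
40.8869 26.5509 12.7032 3.9073 0.5558
47.0973 34.0587 18.8262 6.7544 1.1217 0.0000
52.7456 40.8869 26.5509 11.3485 2.2638 0.0000 0.0000
57.8827 47.0973 34.0587 18.2962 4.5686 0.0000 0.0000 0.0000
62.5549 52.7456 40.8869 26.5509 9.2200 0.0000 0.0000 0.0000 0.0000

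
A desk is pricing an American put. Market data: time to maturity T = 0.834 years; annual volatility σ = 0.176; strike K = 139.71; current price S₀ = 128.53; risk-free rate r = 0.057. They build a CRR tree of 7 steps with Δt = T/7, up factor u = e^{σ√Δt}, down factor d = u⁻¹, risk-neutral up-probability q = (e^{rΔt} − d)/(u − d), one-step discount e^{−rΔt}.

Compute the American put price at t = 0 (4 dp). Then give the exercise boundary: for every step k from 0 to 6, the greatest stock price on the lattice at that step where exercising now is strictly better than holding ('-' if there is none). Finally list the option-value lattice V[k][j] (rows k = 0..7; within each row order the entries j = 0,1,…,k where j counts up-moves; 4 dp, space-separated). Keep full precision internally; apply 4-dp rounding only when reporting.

price = 12.7194
boundary = - 120.9542 113.8250 120.9542 113.8250 120.9542 128.5300
tree:
12.7194
18.7558 7.7555
25.8850 12.2931 4.0014
32.5940 18.7558 6.9619 1.5386
38.9076 25.8850 11.7039 3.0243 0.2968
44.8491 32.5940 18.7558 5.8651 0.6509 0.0000
50.4403 38.9076 25.8850 11.1800 1.4272 0.0000 0.0000
55.7020 44.8491 32.5940 18.7558 3.1297 0.0000 0.0000 0.0000

params: Δt=0.11914 u=1.06263 d=0.94106 q=0.54087 e^(-rΔt)=0.99323
t_7 payoffs: 55.7020 44.8491 32.5940 18.7558 3.1297 0.0000 0.0000 0.0000
t_6: node(6,0) S=89.2697 payoff=50.4403 vs cont=49.4947 → 50.4403 [stop]  node(6,1) S=100.8024 payoff=38.9076 vs cont=37.9620 → 38.9076 [stop]  node(6,2) S=113.8250 payoff=25.8850 vs cont=24.9394 → 25.8850 [stop]  node(6,3) S=128.5300 payoff=11.1800 vs cont=10.2344 → 11.1800 [stop]  node(6,4) S=145.1347 payoff=0.0000 vs cont=1.4272 → 1.4272 [wait]  node(6,5) S=163.8846 payoff=0.0000 vs cont=0.0000 → 0.0000 [wait]  node(6,6) S=185.0568 payoff=0.0000 vs cont=0.0000 → 0.0000 [wait]  ⇒ S*(6)=128.5300
t_5: node(5,0) S=94.8609 payoff=44.8491 vs cont=43.9035 → 44.8491 [stop]  node(5,1) S=107.1160 payoff=32.5940 vs cont=31.6484 → 32.5940 [stop]  node(5,2) S=120.9542 payoff=18.7558 vs cont=17.8102 → 18.7558 [stop]  node(5,3) S=136.5803 payoff=3.1297 vs cont=5.8651 → 5.8651 [wait]  node(5,4) S=154.2250 payoff=0.0000 vs cont=0.6509 → 0.6509 [wait]  node(5,5) S=174.1492 payoff=0.0000 vs cont=0.0000 → 0.0000 [wait]  ⇒ S*(5)=120.9542
t_4: node(4,0) S=100.8024 payoff=38.9076 vs cont=37.9620 → 38.9076 [stop]  node(4,1) S=113.8250 payoff=25.8850 vs cont=24.9394 → 25.8850 [stop]  node(4,2) S=128.5300 payoff=11.1800 vs cont=11.7039 → 11.7039 [wait]  node(4,3) S=145.1347 payoff=0.0000 vs cont=3.0243 → 3.0243 [wait]  node(4,4) S=163.8846 payoff=0.0000 vs cont=0.2968 → 0.2968 [wait]  ⇒ S*(4)=113.8250
t_3: node(3,0) S=107.1160 payoff=32.5940 vs cont=31.6484 → 32.5940 [stop]  node(3,1) S=120.9542 payoff=18.7558 vs cont=18.0916 → 18.7558 [stop]  node(3,2) S=136.5803 payoff=3.1297 vs cont=6.9619 → 6.9619 [wait]  node(3,3) S=154.2250 payoff=0.0000 vs cont=1.5386 → 1.5386 [wait]  ⇒ S*(3)=120.9542
t_2: node(2,0) S=113.8250 payoff=25.8850 vs cont=24.9394 → 25.8850 [stop]  node(2,1) S=128.5300 payoff=11.1800 vs cont=12.2931 → 12.2931 [wait]  node(2,2) S=145.1347 payoff=0.0000 vs cont=4.0014 → 4.0014 [wait]  ⇒ S*(2)=113.8250
t_1: node(1,0) S=120.9542 payoff=18.7558 vs cont=18.4081 → 18.7558 [stop]  node(1,1) S=136.5803 payoff=3.1297 vs cont=7.7555 → 7.7555 [wait]  ⇒ S*(1)=120.9542
t_0: node(0,0) S=128.5300 payoff=11.1800 vs cont=12.7194 → 12.7194 [wait]  ⇒ S*(0)=-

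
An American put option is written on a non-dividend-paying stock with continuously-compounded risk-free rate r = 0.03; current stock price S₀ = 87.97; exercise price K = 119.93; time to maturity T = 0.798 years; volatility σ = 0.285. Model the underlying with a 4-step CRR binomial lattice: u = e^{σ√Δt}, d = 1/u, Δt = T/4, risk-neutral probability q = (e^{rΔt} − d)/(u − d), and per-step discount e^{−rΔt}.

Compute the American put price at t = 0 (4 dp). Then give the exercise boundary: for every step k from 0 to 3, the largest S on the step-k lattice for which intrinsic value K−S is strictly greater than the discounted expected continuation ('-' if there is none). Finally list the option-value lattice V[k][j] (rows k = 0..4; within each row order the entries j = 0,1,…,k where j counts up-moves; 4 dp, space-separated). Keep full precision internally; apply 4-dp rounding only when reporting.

price = 32.1497
boundary = - 77.4552 87.9700 99.9123
tree:
32.1497
42.4748 21.8699
51.7328 31.9600 11.7076
59.8843 42.4748 20.0177 3.2609
67.0614 51.7328 31.9600 6.4543 0.0000

Δt=0.19950  u=1.13575  d=0.88047  q=0.49173  discount=0.99403
step 4 (expiry): payoffs max(K−S,0) = 67.0614 51.7328 31.9600 6.4543 0.0000
step 3: (k=3,j=0): S=60.0457, (K−S)⁺=59.8843, hold=59.1686 ⇒ V=59.8843 exercise | (k=3,j=1): S=77.4552, (K−S)⁺=42.4748, hold=41.7592 ⇒ V=42.4748 exercise | (k=3,j=2): S=99.9123, (K−S)⁺=20.0177, hold=19.3021 ⇒ V=20.0177 exercise | (k=3,j=3): S=128.8804, (K−S)⁺=0.0000, hold=3.2609 ⇒ V=3.2609 continue  boundary S*=99.9123
step 2: (k=2,j=0): S=68.1972, (K−S)⁺=51.7328, hold=51.0172 ⇒ V=51.7328 exercise | (k=2,j=1): S=87.9700, (K−S)⁺=31.9600, hold=31.2444 ⇒ V=31.9600 exercise | (k=2,j=2): S=113.4757, (K−S)⁺=6.4543, hold=11.7076 ⇒ V=11.7076 continue  boundary S*=87.9700
step 1: (k=1,j=0): S=77.4552, (K−S)⁺=42.4748, hold=41.7592 ⇒ V=42.4748 exercise | (k=1,j=1): S=99.9123, (K−S)⁺=20.0177, hold=21.8699 ⇒ V=21.8699 continue  boundary S*=77.4552
step 0: (k=0,j=0): S=87.9700, (K−S)⁺=31.9600, hold=32.1497 ⇒ V=32.1497 continue  boundary S*=-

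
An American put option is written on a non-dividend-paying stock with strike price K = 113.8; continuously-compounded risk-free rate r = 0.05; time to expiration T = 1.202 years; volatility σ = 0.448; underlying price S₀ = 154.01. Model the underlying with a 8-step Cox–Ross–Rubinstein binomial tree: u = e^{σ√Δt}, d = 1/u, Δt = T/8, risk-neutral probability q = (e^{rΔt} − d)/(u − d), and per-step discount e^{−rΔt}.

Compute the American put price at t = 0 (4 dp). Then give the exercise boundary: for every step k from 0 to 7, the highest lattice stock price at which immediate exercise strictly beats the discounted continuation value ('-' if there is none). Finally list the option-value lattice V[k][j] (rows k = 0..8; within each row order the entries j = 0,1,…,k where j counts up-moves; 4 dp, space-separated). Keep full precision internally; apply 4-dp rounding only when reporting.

price = 8.5938
boundary = - - - - - 64.6344 76.8919 91.4740
tree:
8.5938
12.9547 3.9727
19.0532 6.5071 1.2709
27.1953 10.4726 2.2845 0.1853
37.4111 16.4812 4.0838 0.3579 0.0000
49.1656 25.1797 7.2532 0.6912 0.0000 0.0000
59.4691 36.9081 12.7841 1.3348 0.0000 0.0000 0.0000
68.1302 49.1656 22.3260 2.5778 0.0000 0.0000 0.0000 0.0000
75.4105 59.4691 36.9081 4.9785 0.0000 0.0000 0.0000 0.0000 0.0000

Δt=0.15025  u=1.18964  d=0.84059  q=0.47830  discount=0.99252
step 8 (expiry): payoffs max(K−S,0) = 75.4105 59.4691 36.9081 4.9785 0.0000 0.0000 0.0000 0.0000 0.0000
step 7: (k=7,j=0): S=45.6698, (K−S)⁺=68.1302, hold=67.2784 ⇒ V=68.1302 exercise | (k=7,j=1): S=64.6344, (K−S)⁺=49.1656, hold=48.3139 ⇒ V=49.1656 exercise | (k=7,j=2): S=91.4740, (K−S)⁺=22.3260, hold=21.4743 ⇒ V=22.3260 exercise | (k=7,j=3): S=129.4589, (K−S)⁺=0.0000, hold=2.5778 ⇒ V=2.5778 continue | (k=7,j=4): S=183.2171, (K−S)⁺=0.0000, hold=0.0000 ⇒ V=0.0000 continue | (k=7,j=5): S=259.2985, (K−S)⁺=0.0000, hold=0.0000 ⇒ V=0.0000 continue | (k=7,j=6): S=366.9731, (K−S)⁺=0.0000, hold=0.0000 ⇒ V=0.0000 continue | (k=7,j=7): S=519.3598, (K−S)⁺=0.0000, hold=0.0000 ⇒ V=0.0000 continue  boundary S*=91.4740
step 6: (k=6,j=0): S=54.3309, (K−S)⁺=59.4691, hold=58.6174 ⇒ V=59.4691 exercise | (k=6,j=1): S=76.8919, (K−S)⁺=36.9081, hold=36.0564 ⇒ V=36.9081 exercise | (k=6,j=2): S=108.8215, (K−S)⁺=4.9785, hold=12.7841 ⇒ V=12.7841 continue | (k=6,j=3): S=154.0100, (K−S)⁺=0.0000, hold=1.3348 ⇒ V=1.3348 continue | (k=6,j=4): S=217.9631, (K−S)⁺=0.0000, hold=0.0000 ⇒ V=0.0000 continue | (k=6,j=5): S=308.4730, (K−S)⁺=0.0000, hold=0.0000 ⇒ V=0.0000 continue | (k=6,j=6): S=436.5673, (K−S)⁺=0.0000, hold=0.0000 ⇒ V=0.0000 continue  boundary S*=76.8919
step 5: (k=5,j=0): S=64.6344, (K−S)⁺=49.1656, hold=48.3139 ⇒ V=49.1656 exercise | (k=5,j=1): S=91.4740, (K−S)⁺=22.3260, hold=25.1797 ⇒ V=25.1797 continue | (k=5,j=2): S=129.4589, (K−S)⁺=0.0000, hold=7.2532 ⇒ V=7.2532 continue | (k=5,j=3): S=183.2171, (K−S)⁺=0.0000, hold=0.6912 ⇒ V=0.6912 continue | (k=5,j=4): S=259.2985, (K−S)⁺=0.0000, hold=0.0000 ⇒ V=0.0000 continue | (k=5,j=5): S=366.9731, (K−S)⁺=0.0000, hold=0.0000 ⇒ V=0.0000 continue  boundary S*=64.6344
step 4: (k=4,j=0): S=76.8919, (K−S)⁺=36.9081, hold=37.4111 ⇒ V=37.4111 continue | (k=4,j=1): S=108.8215, (K−S)⁺=4.9785, hold=16.4812 ⇒ V=16.4812 continue | (k=4,j=2): S=154.0100, (K−S)⁺=0.0000, hold=4.0838 ⇒ V=4.0838 continue | (k=4,j=3): S=217.9631, (K−S)⁺=0.0000, hold=0.3579 ⇒ V=0.3579 continue | (k=4,j=4): S=308.4730, (K−S)⁺=0.0000, hold=0.0000 ⇒ V=0.0000 continue  boundary S*=-
step 3: (k=3,j=0): S=91.4740, (K−S)⁺=22.3260, hold=27.1953 ⇒ V=27.1953 continue | (k=3,j=1): S=129.4589, (K−S)⁺=0.0000, hold=10.4726 ⇒ V=10.4726 continue | (k=3,j=2): S=183.2171, (K−S)⁺=0.0000, hold=2.2845 ⇒ V=2.2845 continue | (k=3,j=3): S=259.2985, (K−S)⁺=0.0000, hold=0.1853 ⇒ V=0.1853 continue  boundary S*=-
step 2: (k=2,j=0): S=108.8215, (K−S)⁺=4.9785, hold=19.0532 ⇒ V=19.0532 continue | (k=2,j=1): S=154.0100, (K−S)⁺=0.0000, hold=6.5071 ⇒ V=6.5071 continue | (k=2,j=2): S=217.9631, (K−S)⁺=0.0000, hold=1.2709 ⇒ V=1.2709 continue  boundary S*=-
step 1: (k=1,j=0): S=129.4589, (K−S)⁺=0.0000, hold=12.9547 ⇒ V=12.9547 continue | (k=1,j=1): S=183.2171, (K−S)⁺=0.0000, hold=3.9727 ⇒ V=3.9727 continue  boundary S*=-
step 0: (k=0,j=0): S=154.0100, (K−S)⁺=0.0000, hold=8.5938 ⇒ V=8.5938 continue  boundary S*=-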